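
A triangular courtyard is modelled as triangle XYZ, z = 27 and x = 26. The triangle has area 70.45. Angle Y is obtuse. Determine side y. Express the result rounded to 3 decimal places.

From area = ½·z·x·sin Y, we get sin Y = 2·area/(z·x) ≈ 0.20071.
Taking the obtuse solution, ∠Y ≈ 168.42°.
Law of cosines then gives y ≈ 52.73.

52.730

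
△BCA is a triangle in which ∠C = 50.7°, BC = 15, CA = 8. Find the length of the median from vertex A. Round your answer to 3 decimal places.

By the law of cosines, AB² = BC² + CA² − 2·BC·CA·cos C = 136.99, so AB ≈ 11.704.
Median from A: ½√(2·CA² + 2·AB² − BC²) ≈ 6.6516.

6.652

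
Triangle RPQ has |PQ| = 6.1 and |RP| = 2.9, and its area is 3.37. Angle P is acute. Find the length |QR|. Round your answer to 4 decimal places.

From area = ½·|RP|·|PQ|·sin P, we get sin P = 2·area/(|RP|·|PQ|) ≈ 0.38101.
Taking the acute solution, ∠P ≈ 22.40°.
Law of cosines then gives |QR| ≈ 3.5929.

3.5929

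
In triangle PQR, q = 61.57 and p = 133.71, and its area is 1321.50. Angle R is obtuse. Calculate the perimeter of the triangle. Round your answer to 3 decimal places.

perimeter ≈ 388.315

From area = ½·p·q·sin R, we get sin R = 2·area/(p·q) ≈ 0.32104.
Taking the obtuse solution, ∠R ≈ 161.27°.
Law of cosines then gives r ≈ 193.04.
Perimeter = 133.71 + 61.57 + 193.04 = 388.32.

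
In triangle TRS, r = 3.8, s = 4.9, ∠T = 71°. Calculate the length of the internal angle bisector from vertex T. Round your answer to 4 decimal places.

t_T ≈ 3.4848

By the law of cosines, t² = r² + s² − 2·r·s·cos T = 26.326, so t ≈ 5.1309.
The bisector from T has length 2·r·s·cos(∠T/2)/(r+s) ≈ 3.4848.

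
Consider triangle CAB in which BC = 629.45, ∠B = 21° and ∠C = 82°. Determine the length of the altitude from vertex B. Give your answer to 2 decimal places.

h_B ≈ 623.32

The third angle is ∠A = 180° − ∠B − ∠C = 77.00°.
Law of sines: AB = BC·sin C/sin A ≈ 639.72.
Law of sines: CA = BC·sin B/sin A ≈ 231.51.
Area = ½·BC·AB·sin B ≈ 72152.
The altitude from B has length 2·area/CA ≈ 623.32.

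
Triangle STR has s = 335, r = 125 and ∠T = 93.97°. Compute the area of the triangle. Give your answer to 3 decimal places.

Area = ½·r·s·sin T ≈ 20887.

20887.259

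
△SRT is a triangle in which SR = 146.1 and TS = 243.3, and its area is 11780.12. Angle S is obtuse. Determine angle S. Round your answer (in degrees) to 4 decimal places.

∠S ≈ 138.4857°

From area = ½·TS·SR·sin S, we get sin S = 2·area/(TS·SR) ≈ 0.66281.
Taking the obtuse solution, ∠S ≈ 138.49°.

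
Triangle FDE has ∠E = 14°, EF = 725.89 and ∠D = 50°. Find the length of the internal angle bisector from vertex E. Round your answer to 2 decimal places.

777.93

The third angle is ∠F = 180° − ∠D − ∠E = 116.00°.
Law of sines: DE = EF·sin F/sin D ≈ 851.68.
Law of sines: FD = EF·sin E/sin D ≈ 229.24.
The bisector from E has length 2·DE·EF·cos(∠E/2)/(DE+EF) ≈ 777.93.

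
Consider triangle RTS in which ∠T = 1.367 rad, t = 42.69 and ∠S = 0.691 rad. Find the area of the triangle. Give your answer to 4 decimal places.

area ≈ 524.0005

The third angle is ∠R = π − ∠T − ∠S = 1.084 rad.
Law of sines: r = t·sin R/sin T ≈ 38.52.
Law of sines: s = t·sin S/sin T ≈ 27.782.
Area = ½·t·r·sin S ≈ 524.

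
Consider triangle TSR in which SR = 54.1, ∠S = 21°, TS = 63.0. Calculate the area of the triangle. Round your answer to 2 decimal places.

Area = ½·TS·SR·sin S ≈ 610.71.

610.71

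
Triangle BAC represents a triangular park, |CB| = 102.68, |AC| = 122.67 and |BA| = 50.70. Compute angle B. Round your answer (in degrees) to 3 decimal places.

∠B ≈ 100.706°

By the law of cosines, cos B = (|CB|² + |BA|² − |AC|²) / (2·|CB|·|BA|) ≈ -0.18578, so ∠B ≈ 100.71°.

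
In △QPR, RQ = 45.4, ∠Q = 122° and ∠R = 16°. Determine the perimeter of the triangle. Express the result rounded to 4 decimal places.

The third angle is ∠P = 180° − ∠R − ∠Q = 42.00°.
Law of sines: PR = RQ·sin Q/sin P ≈ 57.539.
Law of sines: QP = RQ·sin R/sin P ≈ 18.702.
Semiperimeter s = (57.539+45.4+18.702)/2 = 60.821.
Perimeter = 57.539 + 45.4 + 18.702 = 121.64.

perimeter ≈ 121.6412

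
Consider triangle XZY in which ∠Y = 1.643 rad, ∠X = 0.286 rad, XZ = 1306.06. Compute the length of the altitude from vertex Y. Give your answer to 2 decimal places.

The third angle is ∠Z = π − ∠Y − ∠X = 1.213 rad.
Law of sines: ZY = XZ·sin X/sin Y ≈ 369.42.
Law of sines: YX = XZ·sin Z/sin Y ≈ 1226.4.
Area = ½·XZ·ZY·sin Z ≈ 2.2593e+05.
The altitude from Y has length 2·area/XZ ≈ 345.98.

h_Y ≈ 345.98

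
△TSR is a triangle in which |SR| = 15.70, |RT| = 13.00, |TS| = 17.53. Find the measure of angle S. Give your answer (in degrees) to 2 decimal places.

∠S ≈ 45.65°

By the law of cosines, cos S = (|TS|² + |SR|² − |RT|²) / (2·|TS|·|SR|) ≈ 0.69906, so ∠S ≈ 45.65°.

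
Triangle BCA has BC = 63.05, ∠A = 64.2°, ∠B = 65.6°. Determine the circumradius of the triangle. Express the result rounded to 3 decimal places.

The third angle is ∠C = 180° − ∠A − ∠B = 50.20°.
Law of sines: CA = BC·sin B/sin A ≈ 63.776.
Law of sines: AB = BC·sin C/sin A ≈ 53.803.
Circumradius = BC/(2 sin A) ≈ 35.015.

R ≈ 35.015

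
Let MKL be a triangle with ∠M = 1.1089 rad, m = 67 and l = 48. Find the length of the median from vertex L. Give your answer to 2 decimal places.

Law of sines: sin L = l·sin M/m ≈ 0.64134.
Since m ≥ l, only the acute value applies: ∠L ≈ 0.6962 rad.
Then ∠K = π − ∠M − ∠L ≈ 1.3364 rad.
Law of sines gives k = m·sin K/sin M ≈ 72.797.
Median from L: ½√(2·m² + 2·k² − l²) ≈ 65.713.

65.71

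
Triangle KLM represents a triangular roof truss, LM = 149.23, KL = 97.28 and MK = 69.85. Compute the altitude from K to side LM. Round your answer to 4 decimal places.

Semiperimeter s = (149.23 + 69.85 + 97.28)/2 = 158.18.
Heron's formula: area = √(158.18·8.95·88.33·60.9) ≈ 2759.6.
The altitude from K has length 2·area/LM ≈ 36.985.

h_K ≈ 36.9849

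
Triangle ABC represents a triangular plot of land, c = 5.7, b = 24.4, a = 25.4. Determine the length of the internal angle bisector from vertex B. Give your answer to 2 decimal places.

By the law of cosines, cos B = (c² + a² − b²) / (2·c·a) ≈ 0.28419, so ∠B ≈ 73.49°.
The bisector from B has length 2·c·a·cos(∠B/2)/(c+a) ≈ 7.4607.

t_B ≈ 7.46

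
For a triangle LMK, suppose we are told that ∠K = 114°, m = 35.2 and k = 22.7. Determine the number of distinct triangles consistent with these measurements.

0

m·sin K = 35.2·sin(114°) ≈ 32.16.
Since ∠K is not acute, a triangle exists only if k > m; here k ≤ m, so there is no triangle.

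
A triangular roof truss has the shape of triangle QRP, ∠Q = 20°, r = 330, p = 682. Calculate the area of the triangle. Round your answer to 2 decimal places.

Area = ½·r·p·sin Q ≈ 38488.

area ≈ 38487.53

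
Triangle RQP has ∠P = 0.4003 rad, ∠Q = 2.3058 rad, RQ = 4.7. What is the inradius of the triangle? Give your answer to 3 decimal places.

The third angle is ∠R = π − ∠Q − ∠P = 0.4355 rad.
Law of sines: QP = RQ·sin R/sin P ≈ 5.0879.
Law of sines: PR = RQ·sin Q/sin P ≈ 8.947.
Area = ½·RQ·QP·sin Q ≈ 8.8697.
Semiperimeter s = (5.0879+8.947+4.7)/2 = 9.3674.
Inradius = area/s = 8.8697/9.3674 ≈ 0.94687.

r ≈ 0.947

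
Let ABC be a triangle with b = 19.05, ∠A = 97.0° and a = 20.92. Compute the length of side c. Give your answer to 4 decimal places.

Law of sines: sin B = b·sin A/a ≈ 0.90382.
Since a ≥ b, only the acute value applies: ∠B ≈ 64.67°.
Then ∠C = 180° − ∠A − ∠B ≈ 18.33°.
Law of sines gives c = a·sin C/sin A ≈ 6.6301.

6.6301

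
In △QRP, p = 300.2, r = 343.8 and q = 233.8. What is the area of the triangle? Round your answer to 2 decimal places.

Semiperimeter s = (233.8 + 343.8 + 300.2)/2 = 438.9.
Heron's formula: area = √(438.9·205.1·95.1·138.7) ≈ 34458.

area ≈ 34458.32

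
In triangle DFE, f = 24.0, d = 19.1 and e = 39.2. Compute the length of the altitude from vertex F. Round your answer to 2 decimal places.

Semiperimeter s = (19.1 + 24 + 39.2)/2 = 41.15.
Heron's formula: area = √(41.15·22.05·17.15·1.95) ≈ 174.2.
The altitude from F has length 2·area/f ≈ 14.516.

h_F ≈ 14.52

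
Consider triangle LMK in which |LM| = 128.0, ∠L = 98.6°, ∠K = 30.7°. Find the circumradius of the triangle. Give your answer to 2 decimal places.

The third angle is ∠M = 180° − ∠K − ∠L = 50.70°.
Law of sines: |MK| = |LM|·sin L/sin K ≈ 247.89.
Law of sines: |KL| = |LM|·sin M/sin K ≈ 194.01.
Circumradius = |LM|/(2 sin K) ≈ 125.36.

R ≈ 125.36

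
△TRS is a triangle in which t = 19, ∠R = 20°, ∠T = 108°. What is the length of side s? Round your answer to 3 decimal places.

15.743

The third angle is ∠S = 180° − ∠T − ∠R = 52.00°.
Law of sines: s = t·sin S/sin T ≈ 15.743.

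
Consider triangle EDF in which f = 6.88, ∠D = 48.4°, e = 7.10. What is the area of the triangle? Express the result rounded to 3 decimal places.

18.264

Area = ½·f·e·sin D ≈ 18.264.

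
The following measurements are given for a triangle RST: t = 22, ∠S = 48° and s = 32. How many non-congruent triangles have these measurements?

1

t·sin S = 22·sin(48°) ≈ 16.35.
Since s ≥ t, exactly one triangle exists.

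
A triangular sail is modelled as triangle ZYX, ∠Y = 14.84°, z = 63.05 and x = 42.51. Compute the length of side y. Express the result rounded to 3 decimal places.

By the law of cosines, y² = x² + z² − 2·x·z·cos Y = 600.69, so y ≈ 24.509.

24.509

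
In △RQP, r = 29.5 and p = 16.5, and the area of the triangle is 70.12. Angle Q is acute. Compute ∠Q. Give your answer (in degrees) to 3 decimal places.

∠Q ≈ 16.745°

From area = ½·p·r·sin Q, we get sin Q = 2·area/(p·r) ≈ 0.28812.
Taking the acute solution, ∠Q ≈ 16.75°.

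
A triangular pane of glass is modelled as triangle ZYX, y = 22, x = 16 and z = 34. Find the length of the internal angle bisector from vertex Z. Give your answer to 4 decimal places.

8.3788

By the law of cosines, cos Z = (y² + x² − z²) / (2·y·x) ≈ -0.59091, so ∠Z ≈ 126.22°.
The bisector from Z has length 2·y·x·cos(∠Z/2)/(y+x) ≈ 8.3788.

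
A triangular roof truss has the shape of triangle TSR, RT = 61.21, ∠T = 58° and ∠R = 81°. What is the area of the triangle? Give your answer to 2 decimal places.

2391.73

The third angle is ∠S = 180° − ∠R − ∠T = 41.00°.
Law of sines: SR = RT·sin T/sin S ≈ 79.122.
Law of sines: TS = RT·sin R/sin S ≈ 92.151.
Area = ½·RT·SR·sin R ≈ 2391.7.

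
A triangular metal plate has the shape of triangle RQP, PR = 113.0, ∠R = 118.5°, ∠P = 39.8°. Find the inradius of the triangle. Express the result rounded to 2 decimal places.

The third angle is ∠Q = 180° − ∠P − ∠R = 21.70°.
Law of sines: QP = PR·sin R/sin Q ≈ 268.58.
Law of sines: RQ = PR·sin P/sin Q ≈ 195.63.
Area = ½·PR·QP·sin P ≈ 9713.5.
Semiperimeter s = (268.58+113+195.63)/2 = 288.6.
Inradius = area/s = 9713.5/288.6 ≈ 33.657.

r ≈ 33.66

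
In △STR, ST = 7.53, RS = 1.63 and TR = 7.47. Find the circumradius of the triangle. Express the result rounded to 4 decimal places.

3.7748

By the law of cosines, cos S = (RS² + ST² − TR²) / (2·RS·ST) ≈ 0.14490, so ∠S ≈ 81.67°.
Circumradius = TR/(2 sin S) ≈ 3.7748.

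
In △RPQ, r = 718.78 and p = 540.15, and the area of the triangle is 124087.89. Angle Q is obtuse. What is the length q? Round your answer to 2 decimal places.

From area = ½·r·p·sin Q, we get sin Q = 2·area/(r·p) ≈ 0.63922.
Taking the obtuse solution, ∠Q ≈ 140.27°.
Law of cosines then gives q ≈ 1185.6.

1185.56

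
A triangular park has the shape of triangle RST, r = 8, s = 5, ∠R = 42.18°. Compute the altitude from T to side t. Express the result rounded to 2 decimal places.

Law of sines: sin S = s·sin R/r ≈ 0.41966.
Since r ≥ s, only the acute value applies: ∠S ≈ 24.81°.
Then ∠T = 180° − ∠R − ∠S ≈ 113.01°.
Law of sines gives t = r·sin T/sin R ≈ 10.967.
Area = ½·r·s·sin T ≈ 18.409.
The altitude from T has length 2·area/t ≈ 3.3573.

3.36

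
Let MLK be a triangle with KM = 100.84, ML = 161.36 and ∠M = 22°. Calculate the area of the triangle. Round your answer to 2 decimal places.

3047.71

Area = ½·KM·ML·sin M ≈ 3047.7.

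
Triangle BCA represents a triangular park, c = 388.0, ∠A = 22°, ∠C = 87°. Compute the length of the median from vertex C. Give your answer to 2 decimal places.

The third angle is ∠B = 180° − ∠C − ∠A = 71.00°.
Law of sines: b = c·sin B/sin C ≈ 367.36.
Law of sines: a = c·sin A/sin C ≈ 145.55.
Median from C: ½√(2·a² + 2·b² − c²) ≈ 201.08.

m_C ≈ 201.08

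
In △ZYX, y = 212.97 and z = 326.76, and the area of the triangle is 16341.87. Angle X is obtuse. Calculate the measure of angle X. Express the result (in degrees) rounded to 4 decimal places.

From area = ½·z·y·sin X, we get sin X = 2·area/(z·y) ≈ 0.46966.
Taking the obtuse solution, ∠X ≈ 151.99°.

∠X ≈ 151.9877°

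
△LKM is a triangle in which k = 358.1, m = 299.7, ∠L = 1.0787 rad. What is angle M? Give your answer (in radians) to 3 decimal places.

∠M ≈ 0.884 rad

By the law of cosines, l² = k² + m² − 2·k·m·cos L = 1.1664e+05, so l ≈ 341.53.
Law of cosines again: cos M = (l² + k² − m²)/(2·l·k) ≈ 0.63391, so ∠M ≈ 0.8842 rad.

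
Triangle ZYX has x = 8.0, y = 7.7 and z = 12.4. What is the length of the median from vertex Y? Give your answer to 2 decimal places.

m_Y ≈ 9.70

Median from Y: ½√(2·x² + 2·z² − y²) ≈ 9.6983.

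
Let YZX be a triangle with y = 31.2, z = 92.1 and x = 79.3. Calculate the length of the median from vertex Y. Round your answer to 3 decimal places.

84.511

Median from Y: ½√(2·z² + 2·x² − y²) ≈ 84.511.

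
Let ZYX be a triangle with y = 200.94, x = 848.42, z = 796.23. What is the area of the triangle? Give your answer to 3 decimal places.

area ≈ 79185.908

Semiperimeter s = (796.23 + 200.94 + 848.42)/2 = 922.8.
Heron's formula: area = √(922.8·126.57·721.86·74.375) ≈ 79186.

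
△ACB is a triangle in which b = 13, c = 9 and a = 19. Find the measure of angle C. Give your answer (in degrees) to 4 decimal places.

24.6453

By the law of cosines, cos C = (b² + a² − c²) / (2·b·a) ≈ 0.90891, so ∠C ≈ 24.65°.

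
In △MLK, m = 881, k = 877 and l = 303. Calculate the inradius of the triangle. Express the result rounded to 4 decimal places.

Semiperimeter s = (881 + 303 + 877)/2 = 1030.5.
Heron's formula: area = √(1030.5·149.5·727.5·153.5) ≈ 1.3116e+05.
Inradius = area/s = 1.3116e+05/1030.5 ≈ 127.28.

127.2821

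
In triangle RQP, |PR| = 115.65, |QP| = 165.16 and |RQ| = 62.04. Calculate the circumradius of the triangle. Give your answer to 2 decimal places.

115.74

By the law of cosines, cos R = (|PR|² + |RQ|² − |QP|²) / (2·|PR|·|RQ|) ≈ -0.70063, so ∠R ≈ 134.48°.
Circumradius = |QP|/(2 sin R) ≈ 115.74.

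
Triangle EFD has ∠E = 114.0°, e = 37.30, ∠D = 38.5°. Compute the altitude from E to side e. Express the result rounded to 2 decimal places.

11.74

The third angle is ∠F = 180° − ∠D − ∠E = 27.50°.
Law of sines: f = e·sin F/sin E ≈ 18.853.
Law of sines: d = e·sin D/sin E ≈ 25.417.
Area = ½·e·f·sin D ≈ 218.88.
The altitude from E has length 2·area/e ≈ 11.736.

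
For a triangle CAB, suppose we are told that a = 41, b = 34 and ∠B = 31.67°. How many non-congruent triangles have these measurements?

a·sin B = 41·sin(31.67°) ≈ 21.53.
Since a sin B < b < a (21.53 < 34 < 41), two triangles exist.

2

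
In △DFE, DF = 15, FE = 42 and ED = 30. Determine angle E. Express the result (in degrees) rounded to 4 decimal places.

By the law of cosines, cos E = (FE² + ED² − DF²) / (2·FE·ED) ≈ 0.96786, so ∠E ≈ 14.57°.

14.5663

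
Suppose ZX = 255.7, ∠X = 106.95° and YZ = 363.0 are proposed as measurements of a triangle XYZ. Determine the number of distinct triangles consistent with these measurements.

ZX·sin X = 255.7·sin(106.95°) ≈ 244.6.
Since ∠X is not acute, a triangle exists only if YZ > ZX; here YZ > ZX, so there is exactly one triangle.

1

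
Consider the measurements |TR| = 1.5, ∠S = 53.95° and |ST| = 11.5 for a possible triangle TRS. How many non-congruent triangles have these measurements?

|ST|·sin S = 11.5·sin(53.95°) ≈ 9.298.
Since |TR| = 1.5 < 9.298 = |ST| sin S, no triangle exists.

0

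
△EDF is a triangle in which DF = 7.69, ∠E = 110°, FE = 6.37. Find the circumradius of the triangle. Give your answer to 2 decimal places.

Law of sines: sin D = FE·sin E/DF ≈ 0.77839.
Since DF ≥ FE, only the acute value applies: ∠D ≈ 51.11°.
Then ∠F = 180° − ∠E − ∠D ≈ 18.89°.
Law of sines gives ED = DF·sin F/sin E ≈ 2.6489.
Circumradius = DF/(2 sin E) ≈ 4.0918.

4.09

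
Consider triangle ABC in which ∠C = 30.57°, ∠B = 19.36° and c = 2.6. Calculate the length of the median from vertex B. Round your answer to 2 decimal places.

The third angle is ∠A = 180° − ∠B − ∠C = 130.07°.
Law of sines: a = c·sin A/sin C ≈ 3.9121.
Law of sines: b = c·sin B/sin C ≈ 1.6947.
Median from B: ½√(2·c² + 2·a² − b²) ≈ 3.2116.

3.21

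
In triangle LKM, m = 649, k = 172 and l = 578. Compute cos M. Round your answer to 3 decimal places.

-0.289

By the law of cosines, cos M = (l² + k² − m²) / (2·l·k) ≈ -0.28935, so ∠M ≈ 1.864 rad.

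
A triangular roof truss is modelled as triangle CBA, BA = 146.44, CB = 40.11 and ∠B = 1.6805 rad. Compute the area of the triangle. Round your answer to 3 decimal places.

Area = ½·CB·BA·sin B ≈ 2919.2.

area ≈ 2919.200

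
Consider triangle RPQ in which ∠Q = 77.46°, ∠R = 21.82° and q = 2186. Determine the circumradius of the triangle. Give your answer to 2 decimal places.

The third angle is ∠P = 180° − ∠Q − ∠R = 80.72°.
Law of sines: r = q·sin R/sin Q ≈ 832.38.
Law of sines: p = q·sin P/sin Q ≈ 2210.1.
Circumradius = q/(2 sin Q) ≈ 1119.7.

1119.71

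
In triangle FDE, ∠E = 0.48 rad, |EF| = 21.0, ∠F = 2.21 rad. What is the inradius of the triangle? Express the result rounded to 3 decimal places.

4.576

The third angle is ∠D = π − ∠E − ∠F = 0.452 rad.
Law of sines: |DE| = |EF|·sin F/sin D ≈ 38.621.
Law of sines: |FD| = |EF|·sin E/sin D ≈ 22.221.
Area = ½·|EF|·|DE|·sin E ≈ 187.26.
Semiperimeter s = (38.621+21+22.221)/2 = 40.921.
Inradius = area/s = 187.26/40.921 ≈ 4.5761.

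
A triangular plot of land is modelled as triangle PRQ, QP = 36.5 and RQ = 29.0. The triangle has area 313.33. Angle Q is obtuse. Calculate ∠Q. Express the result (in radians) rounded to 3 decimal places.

From area = ½·RQ·QP·sin Q, we get sin Q = 2·area/(RQ·QP) ≈ 0.59203.
Taking the obtuse solution, ∠Q ≈ 2.508 rad.

2.508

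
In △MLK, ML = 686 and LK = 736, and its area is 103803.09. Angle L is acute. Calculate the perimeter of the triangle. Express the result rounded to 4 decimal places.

From area = ½·ML·LK·sin L, we get sin L = 2·area/(ML·LK) ≈ 0.41119.
Taking the acute solution, ∠L ≈ 24.28°.
Law of cosines then gives KM ≈ 303.01.
Perimeter = 736 + 303.01 + 686 = 1725.

1725.0093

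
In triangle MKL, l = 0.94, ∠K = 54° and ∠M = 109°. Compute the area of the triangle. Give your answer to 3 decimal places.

The third angle is ∠L = 180° − ∠M − ∠K = 17.00°.
Law of sines: m = l·sin M/sin L ≈ 3.0399.
Law of sines: k = l·sin K/sin L ≈ 2.6011.
Area = ½·l·m·sin K ≈ 1.1559.

area ≈ 1.156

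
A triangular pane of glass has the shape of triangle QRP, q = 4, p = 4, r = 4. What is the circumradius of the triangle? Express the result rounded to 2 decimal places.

2.31

By the law of cosines, cos Q = (r² + p² − q²) / (2·r·p) ≈ 0.50000, so ∠Q ≈ 60.00°.
Circumradius = q/(2 sin Q) ≈ 2.3094.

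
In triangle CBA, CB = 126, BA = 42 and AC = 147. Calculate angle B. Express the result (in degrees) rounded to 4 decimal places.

By the law of cosines, cos B = (CB² + BA² − AC²) / (2·CB·BA) ≈ -0.37500, so ∠B ≈ 112.02°.

∠B ≈ 112.0243°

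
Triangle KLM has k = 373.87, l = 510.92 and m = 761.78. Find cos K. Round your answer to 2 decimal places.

cos K ≈ 0.90

By the law of cosines, cos K = (l² + m² − k²) / (2·l·m) ≈ 0.90128, so ∠K ≈ 25.67°.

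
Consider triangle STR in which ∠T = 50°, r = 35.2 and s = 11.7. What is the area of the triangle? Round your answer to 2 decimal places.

157.74

Area = ½·r·s·sin T ≈ 157.74.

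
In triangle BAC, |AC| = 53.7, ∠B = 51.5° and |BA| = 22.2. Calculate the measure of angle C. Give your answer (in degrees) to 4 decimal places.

∠C ≈ 18.8769°

Law of sines: sin C = |BA|·sin B/|AC| ≈ 0.32354.
Since |AC| ≥ |BA|, only the acute value applies: ∠C ≈ 18.88°.
Then ∠A = 180° − ∠B − ∠C ≈ 109.62°.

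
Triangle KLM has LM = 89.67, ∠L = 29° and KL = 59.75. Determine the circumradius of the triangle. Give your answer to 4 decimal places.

48.7977

By the law of cosines, MK² = KL² + LM² − 2·KL·LM·cos L = 2238.7, so MK ≈ 47.315.
Area = ½·KL·LM·sin L ≈ 1298.8.
Circumradius = MK/(2 sin L) ≈ 48.798.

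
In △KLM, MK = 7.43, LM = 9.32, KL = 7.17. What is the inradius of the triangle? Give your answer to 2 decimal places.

2.19

Semiperimeter s = (9.32 + 7.43 + 7.17)/2 = 11.96.
Heron's formula: area = √(11.96·2.64·4.53·4.79) ≈ 26.175.
Inradius = area/s = 26.175/11.96 ≈ 2.1885.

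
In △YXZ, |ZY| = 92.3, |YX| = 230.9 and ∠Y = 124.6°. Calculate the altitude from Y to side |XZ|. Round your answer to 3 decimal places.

59.807

By the law of cosines, |XZ|² = |ZY|² + |YX|² − 2·|ZY|·|YX|·cos Y = 86038, so |XZ| ≈ 293.32.
Area = ½·|ZY|·|YX|·sin Y ≈ 8771.4.
The altitude from Y has length 2·area/|XZ| ≈ 59.807.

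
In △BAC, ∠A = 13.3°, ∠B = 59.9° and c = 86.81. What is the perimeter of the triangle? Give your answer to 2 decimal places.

perimeter ≈ 186.12

The third angle is ∠C = 180° − ∠B − ∠A = 106.80°.
Law of sines: b = c·sin B/sin C ≈ 78.452.
Law of sines: a = c·sin A/sin C ≈ 20.861.
Semiperimeter s = (78.452+20.861+86.81)/2 = 93.062.
Perimeter = 78.452 + 20.861 + 86.81 = 186.12.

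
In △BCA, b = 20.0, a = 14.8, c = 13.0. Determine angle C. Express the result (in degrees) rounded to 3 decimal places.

40.518

By the law of cosines, cos C = (a² + b² − c²) / (2·a·b) ≈ 0.76020, so ∠C ≈ 40.52°.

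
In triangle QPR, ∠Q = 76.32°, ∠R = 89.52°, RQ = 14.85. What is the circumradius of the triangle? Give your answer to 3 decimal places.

The third angle is ∠P = 180° − ∠R − ∠Q = 14.16°.
Law of sines: PR = RQ·sin Q/sin P ≈ 58.982.
Law of sines: QP = RQ·sin R/sin P ≈ 60.702.
Circumradius = RQ/(2 sin P) ≈ 30.352.

30.352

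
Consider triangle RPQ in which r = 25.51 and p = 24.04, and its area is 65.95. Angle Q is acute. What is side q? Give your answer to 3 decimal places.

5.556

From area = ½·r·p·sin Q, we get sin Q = 2·area/(r·p) ≈ 0.21508.
Taking the acute solution, ∠Q ≈ 12.42°.
Law of cosines then gives q ≈ 5.5557.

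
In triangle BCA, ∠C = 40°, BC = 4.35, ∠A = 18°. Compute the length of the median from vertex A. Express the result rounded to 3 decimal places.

10.366

The third angle is ∠B = 180° − ∠C − ∠A = 122.00°.
Law of sines: CA = BC·sin B/sin A ≈ 11.938.
Law of sines: AB = BC·sin C/sin A ≈ 9.0485.
Median from A: ½√(2·CA² + 2·AB² − BC²) ≈ 10.366.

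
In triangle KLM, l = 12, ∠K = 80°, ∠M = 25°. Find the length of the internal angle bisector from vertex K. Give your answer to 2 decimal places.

5.60

The third angle is ∠L = 180° − ∠M − ∠K = 75.00°.
Law of sines: k = l·sin K/sin L ≈ 12.235.
Law of sines: m = l·sin M/sin L ≈ 5.2503.
The bisector from K has length 2·l·m·cos(∠K/2)/(l+m) ≈ 5.5957.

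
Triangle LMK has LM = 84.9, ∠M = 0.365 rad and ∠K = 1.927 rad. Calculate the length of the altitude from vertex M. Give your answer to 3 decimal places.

63.761

The third angle is ∠L = π − ∠M − ∠K = 0.850 rad.
Law of sines: MK = LM·sin L/sin K ≈ 68.031.
Law of sines: KL = LM·sin M/sin K ≈ 32.335.
Area = ½·LM·MK·sin M ≈ 1030.8.
The altitude from M has length 2·area/KL ≈ 63.761.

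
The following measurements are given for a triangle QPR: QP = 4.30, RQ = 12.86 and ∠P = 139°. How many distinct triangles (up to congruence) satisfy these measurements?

1

QP·sin P = 4.30·sin(139°) ≈ 2.821.
Since ∠P is not acute, a triangle exists only if RQ > QP; here RQ > QP, so there is exactly one triangle.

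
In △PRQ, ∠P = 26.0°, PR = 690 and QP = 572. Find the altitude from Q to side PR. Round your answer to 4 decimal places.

250.7483

By the law of cosines, RQ² = QP² + PR² − 2·QP·PR·cos P = 93812, so RQ ≈ 306.29.
Area = ½·QP·PR·sin P ≈ 86508.
The altitude from Q has length 2·area/PR ≈ 250.75.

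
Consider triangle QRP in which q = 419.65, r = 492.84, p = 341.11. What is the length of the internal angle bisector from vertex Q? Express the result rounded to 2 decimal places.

354.32

By the law of cosines, cos Q = (r² + p² − q²) / (2·r·p) ≈ 0.54470, so ∠Q ≈ 57.00°.
The bisector from Q has length 2·r·p·cos(∠Q/2)/(r+p) ≈ 354.32.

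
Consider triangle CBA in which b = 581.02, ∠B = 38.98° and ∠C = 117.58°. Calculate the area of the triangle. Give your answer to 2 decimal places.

area ≈ 94609.03

The third angle is ∠A = 180° − ∠C − ∠B = 23.44°.
Law of sines: c = b·sin C/sin B ≈ 818.69.
Law of sines: a = b·sin A/sin B ≈ 367.42.
Area = ½·b·c·sin A ≈ 94609.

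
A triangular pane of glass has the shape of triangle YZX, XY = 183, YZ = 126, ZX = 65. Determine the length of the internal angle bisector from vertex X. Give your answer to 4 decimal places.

t_X ≈ 93.9391

By the law of cosines, cos X = (ZX² + XY² − YZ²) / (2·ZX·XY) ≈ 0.91795, so ∠X ≈ 23.37°.
The bisector from X has length 2·ZX·XY·cos(∠X/2)/(ZX+XY) ≈ 93.939.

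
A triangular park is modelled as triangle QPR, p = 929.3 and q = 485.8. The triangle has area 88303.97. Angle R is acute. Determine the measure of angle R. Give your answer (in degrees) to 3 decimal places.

From area = ½·q·p·sin R, we get sin R = 2·area/(q·p) ≈ 0.39120.
Taking the acute solution, ∠R ≈ 23.03°.

23.029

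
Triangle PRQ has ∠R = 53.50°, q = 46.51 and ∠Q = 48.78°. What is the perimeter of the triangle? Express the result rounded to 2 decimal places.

perimeter ≈ 156.63

The third angle is ∠P = 180° − ∠R − ∠Q = 77.72°.
Law of sines: p = q·sin P/sin Q ≈ 60.418.
Law of sines: r = q·sin R/sin Q ≈ 49.705.
Semiperimeter s = (60.418+49.705+46.51)/2 = 78.317.
Perimeter = 60.418 + 49.705 + 46.51 = 156.63.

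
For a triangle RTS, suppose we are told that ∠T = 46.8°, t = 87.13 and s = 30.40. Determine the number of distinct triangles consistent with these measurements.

s·sin T = 30.40·sin(46.8°) ≈ 22.16.
Since t ≥ s, exactly one triangle exists.

1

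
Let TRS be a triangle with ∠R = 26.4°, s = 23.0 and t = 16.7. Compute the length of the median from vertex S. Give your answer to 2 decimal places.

8.19

By the law of cosines, r² = s² + t² − 2·s·t·cos R = 119.8, so r ≈ 10.946.
Median from S: ½√(2·t² + 2·r² − s²) ≈ 8.1913.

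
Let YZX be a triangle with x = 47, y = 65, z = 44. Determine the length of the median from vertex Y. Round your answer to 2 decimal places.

Median from Y: ½√(2·z² + 2·x² − y²) ≈ 31.879.

31.88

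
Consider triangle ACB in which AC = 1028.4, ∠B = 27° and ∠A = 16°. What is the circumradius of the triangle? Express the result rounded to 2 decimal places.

The third angle is ∠C = 180° − ∠B − ∠A = 137.00°.
Law of sines: CB = AC·sin A/sin B ≈ 624.39.
Law of sines: BA = AC·sin C/sin B ≈ 1544.9.
Circumradius = AC/(2 sin B) ≈ 1132.6.

R ≈ 1132.62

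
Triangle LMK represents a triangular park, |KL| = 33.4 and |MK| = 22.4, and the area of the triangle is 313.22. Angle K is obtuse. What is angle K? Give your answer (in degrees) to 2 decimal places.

From area = ½·|MK|·|KL|·sin K, we get sin K = 2·area/(|MK|·|KL|) ≈ 0.83731.
Taking the obtuse solution, ∠K ≈ 123.14°.

123.14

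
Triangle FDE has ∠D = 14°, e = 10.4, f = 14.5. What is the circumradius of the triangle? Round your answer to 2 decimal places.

R ≈ 10.49

By the law of cosines, d² = e² + f² − 2·e·f·cos D = 25.769, so d ≈ 5.0763.
Area = ½·e·f·sin D ≈ 18.241.
Circumradius = d/(2 sin D) ≈ 10.492.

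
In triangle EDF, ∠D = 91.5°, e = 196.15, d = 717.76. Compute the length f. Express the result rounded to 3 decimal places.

685.322

Law of sines: sin E = e·sin D/d ≈ 0.27319.
Since d ≥ e, only the acute value applies: ∠E ≈ 15.85°.
Then ∠F = 180° − ∠D − ∠E ≈ 72.65°.
Law of sines gives f = d·sin F/sin D ≈ 685.32.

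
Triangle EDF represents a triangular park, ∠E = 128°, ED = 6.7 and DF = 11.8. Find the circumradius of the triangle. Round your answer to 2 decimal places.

Law of sines: sin F = ED·sin E/DF ≈ 0.44743.
Since DF ≥ ED, only the acute value applies: ∠F ≈ 26.58°.
Then ∠D = 180° − ∠E − ∠F ≈ 25.42°.
Law of sines gives FE = DF·sin D/sin E ≈ 6.428.
Circumradius = DF/(2 sin E) ≈ 7.4872.

7.49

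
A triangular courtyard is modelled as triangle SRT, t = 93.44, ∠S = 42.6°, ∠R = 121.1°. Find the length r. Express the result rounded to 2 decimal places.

285.07

The third angle is ∠T = 180° − ∠S − ∠R = 16.30°.
Law of sines: r = t·sin R/sin T ≈ 285.07.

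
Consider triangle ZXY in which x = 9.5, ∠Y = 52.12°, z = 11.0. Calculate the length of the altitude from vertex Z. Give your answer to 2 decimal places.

By the law of cosines, y² = z² + x² − 2·z·x·cos Y = 82.922, so y ≈ 9.1062.
Area = ½·z·x·sin Y ≈ 41.241.
The altitude from Z has length 2·area/z ≈ 7.4983.

h_Z ≈ 7.50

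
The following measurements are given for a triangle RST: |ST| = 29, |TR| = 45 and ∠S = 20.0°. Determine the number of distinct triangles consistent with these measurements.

1

|ST|·sin S = 29·sin(20.0°) ≈ 9.919.
Since |TR| ≥ |ST|, exactly one triangle exists.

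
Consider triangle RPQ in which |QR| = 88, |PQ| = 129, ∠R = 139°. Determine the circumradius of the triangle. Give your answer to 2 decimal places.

Law of sines: sin P = |QR|·sin R/|PQ| ≈ 0.44754.
Since |PQ| ≥ |QR|, only the acute value applies: ∠P ≈ 26.59°.
Then ∠Q = 180° − ∠R − ∠P ≈ 14.41°.
Law of sines gives |RP| = |PQ|·sin Q/sin R ≈ 48.945.
Circumradius = |PQ|/(2 sin R) ≈ 98.314.

98.31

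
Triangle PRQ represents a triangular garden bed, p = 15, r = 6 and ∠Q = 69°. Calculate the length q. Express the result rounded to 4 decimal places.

By the law of cosines, q² = p² + r² − 2·p·r·cos Q = 196.49, so q ≈ 14.018.

14.0176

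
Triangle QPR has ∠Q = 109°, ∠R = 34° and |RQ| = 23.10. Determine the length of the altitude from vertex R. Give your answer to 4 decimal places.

21.8415

The third angle is ∠P = 180° − ∠R − ∠Q = 37.00°.
Law of sines: |PR| = |RQ|·sin Q/sin P ≈ 36.293.
Law of sines: |QP| = |RQ|·sin R/sin P ≈ 21.464.
Area = ½·|RQ|·|PR|·sin R ≈ 234.4.
The altitude from R has length 2·area/|QP| ≈ 21.841.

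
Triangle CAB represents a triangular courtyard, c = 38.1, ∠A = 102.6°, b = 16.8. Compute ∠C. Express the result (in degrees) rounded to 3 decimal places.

By the law of cosines, a² = b² + c² − 2·b·c·cos A = 2013.1, so a ≈ 44.868.
Law of cosines again: cos C = (a² + b² − c²)/(2·a·b) ≈ 0.55967, so ∠C ≈ 55.97°.

∠C ≈ 55.967°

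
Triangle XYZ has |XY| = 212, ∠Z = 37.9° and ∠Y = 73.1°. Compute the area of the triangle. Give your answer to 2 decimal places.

area ≈ 32677.64

The third angle is ∠X = 180° − ∠Y − ∠Z = 69.00°.
Law of sines: |YZ| = |XY|·sin X/sin Z ≈ 322.19.
Law of sines: |ZX| = |XY|·sin Y/sin Z ≈ 330.21.
Area = ½·|XY|·|YZ|·sin Y ≈ 32678.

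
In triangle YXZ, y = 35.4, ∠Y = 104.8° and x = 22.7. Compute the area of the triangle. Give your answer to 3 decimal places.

area ≈ 241.165

Law of sines: sin X = x·sin Y/y ≈ 0.61997.
Since y ≥ x, only the acute value applies: ∠X ≈ 38.31°.
Then ∠Z = 180° − ∠Y − ∠X ≈ 36.89°.
Law of sines gives z = y·sin Z/sin Y ≈ 21.977.
Area = ½·y·x·sin Z ≈ 241.17.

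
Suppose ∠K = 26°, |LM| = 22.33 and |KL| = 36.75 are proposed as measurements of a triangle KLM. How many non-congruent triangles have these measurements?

2

|KL|·sin K = 36.75·sin(26°) ≈ 16.11.
Since |KL| sin K < |LM| < |KL| (16.11 < 22.33 < 36.75), two triangles exist.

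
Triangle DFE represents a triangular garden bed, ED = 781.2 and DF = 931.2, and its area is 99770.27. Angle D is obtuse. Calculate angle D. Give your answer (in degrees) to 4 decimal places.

From area = ½·ED·DF·sin D, we get sin D = 2·area/(ED·DF) ≈ 0.27430.
Taking the obtuse solution, ∠D ≈ 164.08°.

∠D ≈ 164.0797°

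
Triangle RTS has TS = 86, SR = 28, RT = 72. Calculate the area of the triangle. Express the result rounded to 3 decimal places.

942.664

Semiperimeter s = (86 + 28 + 72)/2 = 93.
Heron's formula: area = √(93·7·65·21) ≈ 942.66.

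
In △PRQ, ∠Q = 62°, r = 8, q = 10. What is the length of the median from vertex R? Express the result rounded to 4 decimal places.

Law of sines: sin R = r·sin Q/q ≈ 0.70636.
Since q ≥ r, only the acute value applies: ∠R ≈ 44.94°.
Then ∠P = 180° − ∠Q − ∠R ≈ 73.06°.
Law of sines gives p = q·sin P/sin Q ≈ 10.834.
Median from R: ½√(2·q² + 2·p² − r²) ≈ 9.6276.

9.6276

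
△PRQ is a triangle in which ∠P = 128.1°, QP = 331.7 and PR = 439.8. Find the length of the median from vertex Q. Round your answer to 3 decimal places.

By the law of cosines, RQ² = QP² + PR² − 2·QP·PR·cos P = 4.8348e+05, so RQ ≈ 695.33.
Median from Q: ½√(2·RQ² + 2·QP² − PR²) ≈ 498.39.

498.393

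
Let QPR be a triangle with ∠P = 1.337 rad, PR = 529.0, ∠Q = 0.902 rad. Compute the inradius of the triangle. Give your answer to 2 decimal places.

r ≈ 158.89

The third angle is ∠R = π − ∠Q − ∠P = 0.903 rad.
Law of sines: RQ = PR·sin P/sin Q ≈ 655.91.
Law of sines: QP = PR·sin R/sin Q ≈ 529.25.
Area = ½·PR·RQ·sin R ≈ 1.3618e+05.
Semiperimeter s = (529+655.91+529.25)/2 = 857.08.
Inradius = area/s = 1.3618e+05/857.08 ≈ 158.89.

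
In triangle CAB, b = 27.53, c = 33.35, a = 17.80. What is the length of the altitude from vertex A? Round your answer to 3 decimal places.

h_A ≈ 27.510

Semiperimeter s = (33.35 + 17.8 + 27.53)/2 = 39.34.
Heron's formula: area = √(39.34·5.99·21.54·11.81) ≈ 244.84.
The altitude from A has length 2·area/a ≈ 27.51.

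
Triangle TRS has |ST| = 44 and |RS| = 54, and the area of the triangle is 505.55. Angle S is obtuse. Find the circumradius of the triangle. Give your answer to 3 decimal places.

112.405

From area = ½·|RS|·|ST|·sin S, we get sin S = 2·area/(|RS|·|ST|) ≈ 0.42555.
Taking the obtuse solution, ∠S ≈ 154.81°.
Law of cosines then gives |TR| ≈ 95.667.
Circumradius = |TR|/(2 sin S) ≈ 112.41.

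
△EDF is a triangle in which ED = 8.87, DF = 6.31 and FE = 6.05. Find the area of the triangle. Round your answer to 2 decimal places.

Semiperimeter s = (6.31 + 6.05 + 8.87)/2 = 10.615.
Heron's formula: area = √(10.615·4.305·4.565·1.745) ≈ 19.079.

area ≈ 19.08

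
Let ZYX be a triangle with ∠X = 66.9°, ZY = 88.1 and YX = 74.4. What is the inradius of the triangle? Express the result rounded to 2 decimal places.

Law of sines: sin Z = YX·sin X/ZY ≈ 0.77678.
Since ZY ≥ YX, only the acute value applies: ∠Z ≈ 50.97°.
Then ∠Y = 180° − ∠X − ∠Z ≈ 62.13°.
Law of sines gives XZ = ZY·sin Y/sin X ≈ 84.672.
Area = ½·ZY·YX·sin Y ≈ 2897.3.
Semiperimeter s = (74.4+84.672+88.1)/2 = 123.59.
Inradius = area/s = 2897.3/123.59 ≈ 23.443.

23.44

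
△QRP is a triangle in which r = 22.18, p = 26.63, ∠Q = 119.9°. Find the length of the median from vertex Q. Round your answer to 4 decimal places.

By the law of cosines, q² = r² + p² − 2·r·p·cos Q = 1790, so q ≈ 42.308.
Median from Q: ½√(2·r² + 2·p² − q²) ≈ 12.372.

m_Q ≈ 12.3718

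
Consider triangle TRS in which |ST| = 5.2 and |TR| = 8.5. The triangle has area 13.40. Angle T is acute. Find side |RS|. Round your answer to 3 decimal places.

5.385

From area = ½·|ST|·|TR|·sin T, we get sin T = 2·area/(|ST|·|TR|) ≈ 0.60633.
Taking the acute solution, ∠T ≈ 37.32°.
Law of cosines then gives |RS| ≈ 5.3846.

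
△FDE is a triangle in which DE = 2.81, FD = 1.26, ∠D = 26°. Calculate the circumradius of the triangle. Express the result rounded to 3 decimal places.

By the law of cosines, EF² = FD² + DE² − 2·FD·DE·cos D = 3.1192, so EF ≈ 1.7661.
Area = ½·FD·DE·sin D ≈ 0.77605.
Circumradius = EF/(2 sin D) ≈ 2.0144.

2.014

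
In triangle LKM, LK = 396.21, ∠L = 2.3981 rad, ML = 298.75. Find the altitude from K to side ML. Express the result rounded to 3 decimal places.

h_K ≈ 268.180

By the law of cosines, KM² = ML² + LK² − 2·ML·LK·cos L = 4.205e+05, so KM ≈ 648.46.
Area = ½·ML·LK·sin L ≈ 40059.
The altitude from K has length 2·area/ML ≈ 268.18.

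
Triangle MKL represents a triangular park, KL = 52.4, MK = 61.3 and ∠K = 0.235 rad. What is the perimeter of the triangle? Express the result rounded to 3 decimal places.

By the law of cosines, LM² = MK² + KL² − 2·MK·KL·cos K = 255.78, so LM ≈ 15.993.
Semiperimeter s = (52.4+15.993+61.3)/2 = 64.847.
Perimeter = 52.4 + 15.993 + 61.3 = 129.69.

129.693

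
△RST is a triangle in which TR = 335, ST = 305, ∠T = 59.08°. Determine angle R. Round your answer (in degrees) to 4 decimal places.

By the law of cosines, RS² = ST² + TR² − 2·ST·TR·cos T = 1.0025e+05, so RS ≈ 316.62.
Law of cosines again: cos R = (TR² + RS² − ST²)/(2·TR·RS) ≈ 0.56307, so ∠R ≈ 55.73°.

55.7315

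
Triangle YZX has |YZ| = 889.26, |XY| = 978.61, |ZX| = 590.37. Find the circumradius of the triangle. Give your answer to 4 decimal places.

By the law of cosines, cos Y = (|XY|² + |YZ|² − |ZX|²) / (2·|XY|·|YZ|) ≈ 0.80433, so ∠Y ≈ 36.45°.
Circumradius = |ZX|/(2 sin Y) ≈ 496.8.

R ≈ 496.7954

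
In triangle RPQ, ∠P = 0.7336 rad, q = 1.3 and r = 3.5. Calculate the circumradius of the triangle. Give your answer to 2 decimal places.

2.00

By the law of cosines, p² = q² + r² − 2·q·r·cos P = 7.1808, so p ≈ 2.6797.
Area = ½·q·r·sin P ≈ 1.5232.
Circumradius = p/(2 sin P) ≈ 2.0011.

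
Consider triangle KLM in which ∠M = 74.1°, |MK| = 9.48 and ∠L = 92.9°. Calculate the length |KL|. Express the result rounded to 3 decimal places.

The third angle is ∠K = 180° − ∠L − ∠M = 13.00°.
Law of sines: |KL| = |MK|·sin M/sin L ≈ 9.129.

9.129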